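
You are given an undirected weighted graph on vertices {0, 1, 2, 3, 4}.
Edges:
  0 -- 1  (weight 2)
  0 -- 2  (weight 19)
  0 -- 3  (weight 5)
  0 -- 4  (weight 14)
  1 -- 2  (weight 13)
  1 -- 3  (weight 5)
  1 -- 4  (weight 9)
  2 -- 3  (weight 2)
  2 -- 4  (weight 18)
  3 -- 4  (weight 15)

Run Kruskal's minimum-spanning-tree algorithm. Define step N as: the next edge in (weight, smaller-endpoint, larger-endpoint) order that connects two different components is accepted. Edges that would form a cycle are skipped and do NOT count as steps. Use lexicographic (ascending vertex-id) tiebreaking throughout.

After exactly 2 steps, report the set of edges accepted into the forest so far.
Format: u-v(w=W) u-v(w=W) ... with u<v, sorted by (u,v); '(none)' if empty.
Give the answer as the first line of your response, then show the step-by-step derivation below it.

0-1(w=2) 2-3(w=2)

step 1: add edge 0-1 (w=2); MST = {0-1(w=2)}
step 2: add edge 2-3 (w=2); MST = {0-1(w=2) 2-3(w=2)}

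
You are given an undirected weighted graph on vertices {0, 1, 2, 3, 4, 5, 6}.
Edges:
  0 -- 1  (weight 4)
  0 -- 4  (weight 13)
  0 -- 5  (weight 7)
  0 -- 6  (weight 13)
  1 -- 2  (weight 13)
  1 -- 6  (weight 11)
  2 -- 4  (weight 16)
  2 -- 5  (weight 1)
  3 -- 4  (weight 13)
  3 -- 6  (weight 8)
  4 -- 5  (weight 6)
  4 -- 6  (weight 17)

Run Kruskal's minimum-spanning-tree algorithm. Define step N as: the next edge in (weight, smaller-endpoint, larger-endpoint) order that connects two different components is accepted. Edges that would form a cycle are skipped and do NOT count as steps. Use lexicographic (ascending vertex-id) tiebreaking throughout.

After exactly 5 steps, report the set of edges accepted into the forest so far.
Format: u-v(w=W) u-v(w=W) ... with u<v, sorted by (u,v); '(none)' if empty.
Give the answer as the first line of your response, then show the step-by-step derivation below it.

0-1(w=4) 0-5(w=7) 2-5(w=1) 3-6(w=8) 4-5(w=6)

step 1: add edge 2-5 (w=1); MST = {2-5(w=1)}
step 2: add edge 0-1 (w=4); MST = {0-1(w=4) 2-5(w=1)}
step 3: add edge 4-5 (w=6); MST = {0-1(w=4) 2-5(w=1) 4-5(w=6)}
step 4: add edge 0-5 (w=7); MST = {0-1(w=4) 0-5(w=7) 2-5(w=1) 4-5(w=6)}
step 5: add edge 3-6 (w=8); MST = {0-1(w=4) 0-5(w=7) 2-5(w=1) 3-6(w=8) 4-5(w=6)}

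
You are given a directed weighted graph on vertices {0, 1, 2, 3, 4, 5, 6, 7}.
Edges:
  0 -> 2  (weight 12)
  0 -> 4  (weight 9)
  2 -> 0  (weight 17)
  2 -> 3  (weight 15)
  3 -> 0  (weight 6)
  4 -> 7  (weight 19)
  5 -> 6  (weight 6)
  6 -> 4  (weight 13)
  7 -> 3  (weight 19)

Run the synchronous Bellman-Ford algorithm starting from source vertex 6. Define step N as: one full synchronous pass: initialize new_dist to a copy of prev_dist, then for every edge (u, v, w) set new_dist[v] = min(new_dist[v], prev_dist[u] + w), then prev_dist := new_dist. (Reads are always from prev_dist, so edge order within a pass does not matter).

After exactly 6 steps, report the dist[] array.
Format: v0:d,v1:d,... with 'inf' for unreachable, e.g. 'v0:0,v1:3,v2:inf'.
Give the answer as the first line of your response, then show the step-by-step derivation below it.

v0:57,v1:inf,v2:69,v3:51,v4:13,v5:inf,v6:0,v7:32

step 1: dist = v0:inf,v1:inf,v2:inf,v3:inf,v4:13,v5:inf,v6:0,v7:inf
step 2: dist = v0:inf,v1:inf,v2:inf,v3:inf,v4:13,v5:inf,v6:0,v7:32
step 3: dist = v0:inf,v1:inf,v2:inf,v3:51,v4:13,v5:inf,v6:0,v7:32
step 4: dist = v0:57,v1:inf,v2:inf,v3:51,v4:13,v5:inf,v6:0,v7:32
step 5: dist = v0:57,v1:inf,v2:69,v3:51,v4:13,v5:inf,v6:0,v7:32
step 6: dist = v0:57,v1:inf,v2:69,v3:51,v4:13,v5:inf,v6:0,v7:32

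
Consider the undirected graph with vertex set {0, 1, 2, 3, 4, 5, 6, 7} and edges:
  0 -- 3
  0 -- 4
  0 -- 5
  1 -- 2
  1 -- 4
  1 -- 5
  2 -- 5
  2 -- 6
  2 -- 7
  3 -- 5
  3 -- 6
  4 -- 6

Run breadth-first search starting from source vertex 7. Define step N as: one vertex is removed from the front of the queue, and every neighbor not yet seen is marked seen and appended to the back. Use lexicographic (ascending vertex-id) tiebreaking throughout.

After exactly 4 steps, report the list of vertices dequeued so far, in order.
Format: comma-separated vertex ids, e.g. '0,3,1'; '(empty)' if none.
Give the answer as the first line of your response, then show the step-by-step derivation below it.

7,2,1,5

step 1: dequeue 7; queue=[2]; order=7
step 2: dequeue 2; queue=[1,5,6]; order=7,2
step 3: dequeue 1; queue=[5,6,4]; order=7,2,1
step 4: dequeue 5; queue=[6,4,0,3]; order=7,2,1,5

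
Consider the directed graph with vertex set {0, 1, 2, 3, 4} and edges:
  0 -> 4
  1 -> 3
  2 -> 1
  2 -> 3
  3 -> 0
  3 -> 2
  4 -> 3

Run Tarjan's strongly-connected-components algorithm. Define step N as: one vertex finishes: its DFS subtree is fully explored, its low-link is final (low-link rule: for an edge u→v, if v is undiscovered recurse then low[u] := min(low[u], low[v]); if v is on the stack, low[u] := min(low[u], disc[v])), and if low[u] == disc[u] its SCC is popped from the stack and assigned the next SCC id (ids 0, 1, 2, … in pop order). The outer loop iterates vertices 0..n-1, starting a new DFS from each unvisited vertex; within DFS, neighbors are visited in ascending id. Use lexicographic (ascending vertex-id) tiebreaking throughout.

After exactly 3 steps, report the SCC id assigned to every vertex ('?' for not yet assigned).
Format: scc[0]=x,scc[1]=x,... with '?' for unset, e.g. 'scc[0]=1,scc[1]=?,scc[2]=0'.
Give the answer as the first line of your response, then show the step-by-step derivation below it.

scc[0]=?,scc[1]=?,scc[2]=?,scc[3]=?,scc[4]=?

step 1: low=(low[0]=0,low[1]=2,low[2]=3,low[3]=0,low[4]=1); scc=(scc[0]=?,scc[1]=?,scc[2]=?,scc[3]=?,scc[4]=?)
step 2: low=(low[0]=0,low[1]=2,low[2]=2,low[3]=0,low[4]=1); scc=(scc[0]=?,scc[1]=?,scc[2]=?,scc[3]=?,scc[4]=?)
step 3: low=(low[0]=0,low[1]=2,low[2]=2,low[3]=0,low[4]=1); scc=(scc[0]=?,scc[1]=?,scc[2]=?,scc[3]=?,scc[4]=?)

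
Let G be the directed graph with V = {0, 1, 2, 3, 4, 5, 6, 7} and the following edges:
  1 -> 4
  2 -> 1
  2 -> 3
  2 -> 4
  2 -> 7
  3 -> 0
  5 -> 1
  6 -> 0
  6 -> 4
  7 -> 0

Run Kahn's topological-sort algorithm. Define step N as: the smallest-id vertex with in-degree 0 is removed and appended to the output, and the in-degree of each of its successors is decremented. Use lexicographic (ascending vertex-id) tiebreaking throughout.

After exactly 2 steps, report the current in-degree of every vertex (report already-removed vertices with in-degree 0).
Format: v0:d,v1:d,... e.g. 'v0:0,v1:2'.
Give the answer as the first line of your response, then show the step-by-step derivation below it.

v0:2,v1:1,v2:0,v3:0,v4:2,v5:0,v6:0,v7:0

step 1: output 2; order=[2]; indeg=(3,1,0,0,2,0,0,0)
step 2: output 3; order=[2,3]; indeg=(2,1,0,0,2,0,0,0)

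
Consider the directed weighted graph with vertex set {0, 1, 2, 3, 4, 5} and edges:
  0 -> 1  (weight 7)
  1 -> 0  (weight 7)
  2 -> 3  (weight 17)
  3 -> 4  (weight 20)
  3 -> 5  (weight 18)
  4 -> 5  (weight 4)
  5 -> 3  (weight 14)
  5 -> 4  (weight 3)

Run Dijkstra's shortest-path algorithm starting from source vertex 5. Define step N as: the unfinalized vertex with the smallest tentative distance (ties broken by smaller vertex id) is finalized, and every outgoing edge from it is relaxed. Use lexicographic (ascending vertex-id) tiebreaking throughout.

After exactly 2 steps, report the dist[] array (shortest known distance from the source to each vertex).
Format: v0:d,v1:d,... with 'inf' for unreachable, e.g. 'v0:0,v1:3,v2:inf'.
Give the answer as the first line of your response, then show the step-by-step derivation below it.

v0:inf,v1:inf,v2:inf,v3:14,v4:3,v5:0

step 1: dist = v0:inf,v1:inf,v2:inf,v3:14,v4:3,v5:0
step 2: dist = v0:inf,v1:inf,v2:inf,v3:14,v4:3,v5:0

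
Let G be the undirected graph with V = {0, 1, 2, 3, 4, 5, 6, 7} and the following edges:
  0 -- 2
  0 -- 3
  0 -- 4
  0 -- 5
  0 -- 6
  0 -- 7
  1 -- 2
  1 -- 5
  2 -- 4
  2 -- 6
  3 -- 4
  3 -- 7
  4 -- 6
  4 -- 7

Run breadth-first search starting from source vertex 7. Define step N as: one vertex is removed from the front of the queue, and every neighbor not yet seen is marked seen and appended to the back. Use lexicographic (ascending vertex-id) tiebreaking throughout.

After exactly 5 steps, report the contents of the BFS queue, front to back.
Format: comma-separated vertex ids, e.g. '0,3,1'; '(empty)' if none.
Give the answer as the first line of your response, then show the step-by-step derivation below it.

5,6,1

step 1: dequeue 7; queue=[0,3,4]; order=7
step 2: dequeue 0; queue=[3,4,2,5,6]; order=7,0
step 3: dequeue 3; queue=[4,2,5,6]; order=7,0,3
step 4: dequeue 4; queue=[2,5,6]; order=7,0,3,4
step 5: dequeue 2; queue=[5,6,1]; order=7,0,3,4,2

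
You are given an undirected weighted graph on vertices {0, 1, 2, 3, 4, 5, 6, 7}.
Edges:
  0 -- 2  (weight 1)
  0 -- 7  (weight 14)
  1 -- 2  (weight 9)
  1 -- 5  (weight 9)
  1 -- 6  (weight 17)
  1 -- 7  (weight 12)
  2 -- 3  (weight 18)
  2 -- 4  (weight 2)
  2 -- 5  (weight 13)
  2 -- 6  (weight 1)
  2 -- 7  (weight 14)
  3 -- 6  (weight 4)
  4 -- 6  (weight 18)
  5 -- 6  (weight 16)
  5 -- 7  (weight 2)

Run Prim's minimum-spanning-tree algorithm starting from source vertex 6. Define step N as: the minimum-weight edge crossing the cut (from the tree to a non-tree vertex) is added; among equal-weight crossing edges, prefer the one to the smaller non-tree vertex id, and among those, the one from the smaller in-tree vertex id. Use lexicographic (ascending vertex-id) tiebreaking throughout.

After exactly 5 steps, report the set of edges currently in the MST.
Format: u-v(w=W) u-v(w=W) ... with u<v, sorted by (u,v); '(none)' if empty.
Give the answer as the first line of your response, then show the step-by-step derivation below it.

0-2(w=1) 1-2(w=9) 2-4(w=2) 2-6(w=1) 3-6(w=4)

step 1: add edge 2-6 (w=1); MST = {2-6(w=1)}
step 2: add edge 0-2 (w=1); MST = {0-2(w=1) 2-6(w=1)}
step 3: add edge 2-4 (w=2); MST = {0-2(w=1) 2-4(w=2) 2-6(w=1)}
step 4: add edge 3-6 (w=4); MST = {0-2(w=1) 2-4(w=2) 2-6(w=1) 3-6(w=4)}
step 5: add edge 1-2 (w=9); MST = {0-2(w=1) 1-2(w=9) 2-4(w=2) 2-6(w=1) 3-6(w=4)}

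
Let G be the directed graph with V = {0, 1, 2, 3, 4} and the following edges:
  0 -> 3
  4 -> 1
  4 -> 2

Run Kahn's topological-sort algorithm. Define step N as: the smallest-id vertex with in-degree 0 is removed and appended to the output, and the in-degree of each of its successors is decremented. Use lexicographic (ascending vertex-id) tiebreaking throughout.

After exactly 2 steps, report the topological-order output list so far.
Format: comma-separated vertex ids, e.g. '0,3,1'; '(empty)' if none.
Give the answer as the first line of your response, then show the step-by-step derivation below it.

0,3

step 1: output 0; order=[0]; indeg=(0,1,1,0,0)
step 2: output 3; order=[0,3]; indeg=(0,1,1,0,0)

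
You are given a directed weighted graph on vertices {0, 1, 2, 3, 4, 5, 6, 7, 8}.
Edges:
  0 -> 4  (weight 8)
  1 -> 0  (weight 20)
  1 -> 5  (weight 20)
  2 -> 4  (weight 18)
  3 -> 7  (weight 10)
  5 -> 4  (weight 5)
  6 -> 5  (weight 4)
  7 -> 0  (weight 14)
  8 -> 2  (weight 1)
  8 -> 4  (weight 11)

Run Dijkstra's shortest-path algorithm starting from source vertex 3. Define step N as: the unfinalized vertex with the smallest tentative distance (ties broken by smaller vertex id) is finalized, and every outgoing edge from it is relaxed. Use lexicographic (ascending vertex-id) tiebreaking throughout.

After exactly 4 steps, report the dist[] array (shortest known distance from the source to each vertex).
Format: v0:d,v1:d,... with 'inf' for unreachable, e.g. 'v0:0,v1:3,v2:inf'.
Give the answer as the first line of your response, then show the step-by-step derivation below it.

v0:24,v1:inf,v2:inf,v3:0,v4:32,v5:inf,v6:inf,v7:10,v8:inf

step 1: dist = v0:inf,v1:inf,v2:inf,v3:0,v4:inf,v5:inf,v6:inf,v7:10,v8:inf
step 2: dist = v0:24,v1:inf,v2:inf,v3:0,v4:inf,v5:inf,v6:inf,v7:10,v8:inf
step 3: dist = v0:24,v1:inf,v2:inf,v3:0,v4:32,v5:inf,v6:inf,v7:10,v8:inf
step 4: dist = v0:24,v1:inf,v2:inf,v3:0,v4:32,v5:inf,v6:inf,v7:10,v8:inf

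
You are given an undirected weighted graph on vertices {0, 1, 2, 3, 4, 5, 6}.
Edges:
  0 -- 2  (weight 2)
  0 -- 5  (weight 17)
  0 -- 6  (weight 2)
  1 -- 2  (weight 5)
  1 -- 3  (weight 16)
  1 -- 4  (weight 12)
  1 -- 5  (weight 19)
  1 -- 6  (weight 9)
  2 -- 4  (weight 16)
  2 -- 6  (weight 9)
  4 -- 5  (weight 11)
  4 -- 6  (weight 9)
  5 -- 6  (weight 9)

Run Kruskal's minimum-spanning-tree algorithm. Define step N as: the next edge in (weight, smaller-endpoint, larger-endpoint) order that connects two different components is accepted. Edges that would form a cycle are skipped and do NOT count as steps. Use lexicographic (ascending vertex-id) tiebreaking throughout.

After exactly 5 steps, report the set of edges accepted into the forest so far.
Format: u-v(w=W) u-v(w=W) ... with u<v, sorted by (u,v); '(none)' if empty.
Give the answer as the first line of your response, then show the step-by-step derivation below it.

0-2(w=2) 0-6(w=2) 1-2(w=5) 4-6(w=9) 5-6(w=9)

step 1: add edge 0-2 (w=2); MST = {0-2(w=2)}
step 2: add edge 0-6 (w=2); MST = {0-2(w=2) 0-6(w=2)}
step 3: add edge 1-2 (w=5); MST = {0-2(w=2) 0-6(w=2) 1-2(w=5)}
step 4: add edge 4-6 (w=9); MST = {0-2(w=2) 0-6(w=2) 1-2(w=5) 4-6(w=9)}
step 5: add edge 5-6 (w=9); MST = {0-2(w=2) 0-6(w=2) 1-2(w=5) 4-6(w=9) 5-6(w=9)}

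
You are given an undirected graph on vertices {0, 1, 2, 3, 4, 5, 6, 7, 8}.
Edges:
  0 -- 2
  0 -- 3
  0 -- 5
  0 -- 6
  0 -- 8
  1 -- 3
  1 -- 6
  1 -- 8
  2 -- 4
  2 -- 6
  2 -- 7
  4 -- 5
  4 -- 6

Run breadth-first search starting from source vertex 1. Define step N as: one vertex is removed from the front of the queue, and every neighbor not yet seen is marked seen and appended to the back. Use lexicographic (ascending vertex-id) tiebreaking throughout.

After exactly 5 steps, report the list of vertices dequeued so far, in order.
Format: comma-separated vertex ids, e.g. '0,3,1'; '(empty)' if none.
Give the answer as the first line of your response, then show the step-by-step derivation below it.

1,3,6,8,0

step 1: dequeue 1; queue=[3,6,8]; order=1
step 2: dequeue 3; queue=[6,8,0]; order=1,3
step 3: dequeue 6; queue=[8,0,2,4]; order=1,3,6
step 4: dequeue 8; queue=[0,2,4]; order=1,3,6,8
step 5: dequeue 0; queue=[2,4,5]; order=1,3,6,8,0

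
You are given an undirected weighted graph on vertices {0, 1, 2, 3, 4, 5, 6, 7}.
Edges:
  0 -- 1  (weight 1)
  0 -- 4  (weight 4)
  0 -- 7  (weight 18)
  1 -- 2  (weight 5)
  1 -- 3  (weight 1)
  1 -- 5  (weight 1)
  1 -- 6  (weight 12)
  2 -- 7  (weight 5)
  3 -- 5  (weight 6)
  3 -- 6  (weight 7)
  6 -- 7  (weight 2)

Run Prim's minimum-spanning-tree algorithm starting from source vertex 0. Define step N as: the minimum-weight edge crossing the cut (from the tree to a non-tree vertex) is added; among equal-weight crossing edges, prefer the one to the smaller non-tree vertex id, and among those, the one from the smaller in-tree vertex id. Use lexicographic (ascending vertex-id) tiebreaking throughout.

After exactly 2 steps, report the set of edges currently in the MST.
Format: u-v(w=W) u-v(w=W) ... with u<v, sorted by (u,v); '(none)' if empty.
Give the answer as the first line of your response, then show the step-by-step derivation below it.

0-1(w=1) 1-3(w=1)

step 1: add edge 0-1 (w=1); MST = {0-1(w=1)}
step 2: add edge 1-3 (w=1); MST = {0-1(w=1) 1-3(w=1)}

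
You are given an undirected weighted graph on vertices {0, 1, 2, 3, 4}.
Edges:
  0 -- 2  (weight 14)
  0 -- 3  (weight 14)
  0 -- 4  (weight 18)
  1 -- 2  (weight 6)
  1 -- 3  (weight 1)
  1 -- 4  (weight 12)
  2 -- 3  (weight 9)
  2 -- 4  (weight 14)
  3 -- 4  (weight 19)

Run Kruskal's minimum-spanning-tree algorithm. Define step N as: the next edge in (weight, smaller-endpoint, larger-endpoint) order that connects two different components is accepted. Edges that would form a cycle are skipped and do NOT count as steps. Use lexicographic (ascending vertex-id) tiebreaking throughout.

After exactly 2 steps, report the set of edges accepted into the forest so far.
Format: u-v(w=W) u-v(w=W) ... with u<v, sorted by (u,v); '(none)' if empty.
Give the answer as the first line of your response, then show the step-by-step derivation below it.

1-2(w=6) 1-3(w=1)

step 1: add edge 1-3 (w=1); MST = {1-3(w=1)}
step 2: add edge 1-2 (w=6); MST = {1-2(w=6) 1-3(w=1)}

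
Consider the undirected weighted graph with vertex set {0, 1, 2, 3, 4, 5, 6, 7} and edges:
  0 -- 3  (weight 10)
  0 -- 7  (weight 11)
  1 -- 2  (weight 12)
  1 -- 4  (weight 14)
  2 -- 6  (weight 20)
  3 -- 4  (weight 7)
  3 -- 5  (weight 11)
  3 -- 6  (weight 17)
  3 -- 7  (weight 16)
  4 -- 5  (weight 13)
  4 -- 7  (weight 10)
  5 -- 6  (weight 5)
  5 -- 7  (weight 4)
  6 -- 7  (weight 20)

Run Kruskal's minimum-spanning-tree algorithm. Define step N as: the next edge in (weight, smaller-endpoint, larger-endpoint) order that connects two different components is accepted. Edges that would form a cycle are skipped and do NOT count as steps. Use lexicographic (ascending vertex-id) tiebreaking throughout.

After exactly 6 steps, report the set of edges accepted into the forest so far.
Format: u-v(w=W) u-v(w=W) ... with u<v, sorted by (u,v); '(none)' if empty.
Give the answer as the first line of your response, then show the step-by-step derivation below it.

0-3(w=10) 1-2(w=12) 3-4(w=7) 4-7(w=10) 5-6(w=5) 5-7(w=4)

step 1: add edge 5-7 (w=4); MST = {5-7(w=4)}
step 2: add edge 5-6 (w=5); MST = {5-6(w=5) 5-7(w=4)}
step 3: add edge 3-4 (w=7); MST = {3-4(w=7) 5-6(w=5) 5-7(w=4)}
step 4: add edge 0-3 (w=10); MST = {0-3(w=10) 3-4(w=7) 5-6(w=5) 5-7(w=4)}
step 5: add edge 4-7 (w=10); MST = {0-3(w=10) 3-4(w=7) 4-7(w=10) 5-6(w=5) 5-7(w=4)}
step 6: add edge 1-2 (w=12); MST = {0-3(w=10) 1-2(w=12) 3-4(w=7) 4-7(w=10) 5-6(w=5) 5-7(w=4)}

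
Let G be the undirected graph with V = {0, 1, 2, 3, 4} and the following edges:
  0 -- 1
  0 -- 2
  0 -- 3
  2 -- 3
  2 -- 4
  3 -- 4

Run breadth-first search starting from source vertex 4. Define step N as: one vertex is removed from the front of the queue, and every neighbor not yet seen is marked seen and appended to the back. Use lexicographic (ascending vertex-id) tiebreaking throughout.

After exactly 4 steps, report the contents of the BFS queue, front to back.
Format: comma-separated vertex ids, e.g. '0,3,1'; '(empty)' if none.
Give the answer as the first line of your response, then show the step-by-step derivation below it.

1

step 1: dequeue 4; queue=[2,3]; order=4
step 2: dequeue 2; queue=[3,0]; order=4,2
step 3: dequeue 3; queue=[0]; order=4,2,3
step 4: dequeue 0; queue=[1]; order=4,2,3,0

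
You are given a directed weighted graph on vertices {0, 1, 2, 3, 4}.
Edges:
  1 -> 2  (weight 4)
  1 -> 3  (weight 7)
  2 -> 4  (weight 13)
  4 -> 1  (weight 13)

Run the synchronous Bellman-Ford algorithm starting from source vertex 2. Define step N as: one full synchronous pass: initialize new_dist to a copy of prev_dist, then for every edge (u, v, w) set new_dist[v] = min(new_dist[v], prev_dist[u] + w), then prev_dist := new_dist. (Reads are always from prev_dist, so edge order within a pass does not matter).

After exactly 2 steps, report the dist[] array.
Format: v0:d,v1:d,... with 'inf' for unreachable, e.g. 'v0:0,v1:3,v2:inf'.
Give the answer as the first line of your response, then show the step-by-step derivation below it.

v0:inf,v1:26,v2:0,v3:inf,v4:13

step 1: dist = v0:inf,v1:inf,v2:0,v3:inf,v4:13
step 2: dist = v0:inf,v1:26,v2:0,v3:inf,v4:13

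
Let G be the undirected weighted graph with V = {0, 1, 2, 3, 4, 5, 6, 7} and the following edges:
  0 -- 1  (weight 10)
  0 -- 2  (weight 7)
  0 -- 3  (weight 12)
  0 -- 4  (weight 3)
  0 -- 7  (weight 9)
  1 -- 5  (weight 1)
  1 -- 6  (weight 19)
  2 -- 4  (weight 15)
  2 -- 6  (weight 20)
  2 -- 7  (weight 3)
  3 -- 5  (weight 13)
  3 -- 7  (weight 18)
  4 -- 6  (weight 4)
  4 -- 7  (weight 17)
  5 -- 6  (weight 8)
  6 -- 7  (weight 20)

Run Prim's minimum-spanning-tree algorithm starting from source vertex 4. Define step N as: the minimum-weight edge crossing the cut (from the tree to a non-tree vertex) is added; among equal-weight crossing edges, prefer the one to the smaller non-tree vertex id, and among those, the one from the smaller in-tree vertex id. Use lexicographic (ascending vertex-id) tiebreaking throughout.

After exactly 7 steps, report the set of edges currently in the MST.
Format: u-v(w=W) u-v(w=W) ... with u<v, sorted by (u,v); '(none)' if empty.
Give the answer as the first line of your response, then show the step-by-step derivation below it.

0-2(w=7) 0-3(w=12) 0-4(w=3) 1-5(w=1) 2-7(w=3) 4-6(w=4) 5-6(w=8)

step 1: add edge 0-4 (w=3); MST = {0-4(w=3)}
step 2: add edge 4-6 (w=4); MST = {0-4(w=3) 4-6(w=4)}
step 3: add edge 0-2 (w=7); MST = {0-2(w=7) 0-4(w=3) 4-6(w=4)}
step 4: add edge 2-7 (w=3); MST = {0-2(w=7) 0-4(w=3) 2-7(w=3) 4-6(w=4)}
step 5: add edge 5-6 (w=8); MST = {0-2(w=7) 0-4(w=3) 2-7(w=3) 4-6(w=4) 5-6(w=8)}
step 6: add edge 1-5 (w=1); MST = {0-2(w=7) 0-4(w=3) 1-5(w=1) 2-7(w=3) 4-6(w=4) 5-6(w=8)}
step 7: add edge 0-3 (w=12); MST = {0-2(w=7) 0-3(w=12) 0-4(w=3) 1-5(w=1) 2-7(w=3) 4-6(w=4) 5-6(w=8)}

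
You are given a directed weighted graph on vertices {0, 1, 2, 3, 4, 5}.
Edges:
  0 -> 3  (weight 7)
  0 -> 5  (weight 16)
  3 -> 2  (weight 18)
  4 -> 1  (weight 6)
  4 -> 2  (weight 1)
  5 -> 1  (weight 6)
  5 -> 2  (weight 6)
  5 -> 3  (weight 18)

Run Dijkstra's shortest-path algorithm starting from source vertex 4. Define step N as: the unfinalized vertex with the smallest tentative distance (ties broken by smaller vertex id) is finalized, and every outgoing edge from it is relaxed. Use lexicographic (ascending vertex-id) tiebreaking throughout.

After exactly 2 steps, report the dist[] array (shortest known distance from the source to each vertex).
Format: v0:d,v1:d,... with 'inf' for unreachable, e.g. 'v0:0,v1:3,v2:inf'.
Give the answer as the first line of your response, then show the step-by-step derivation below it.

v0:inf,v1:6,v2:1,v3:inf,v4:0,v5:inf

step 1: dist = v0:inf,v1:6,v2:1,v3:inf,v4:0,v5:inf
step 2: dist = v0:inf,v1:6,v2:1,v3:inf,v4:0,v5:inf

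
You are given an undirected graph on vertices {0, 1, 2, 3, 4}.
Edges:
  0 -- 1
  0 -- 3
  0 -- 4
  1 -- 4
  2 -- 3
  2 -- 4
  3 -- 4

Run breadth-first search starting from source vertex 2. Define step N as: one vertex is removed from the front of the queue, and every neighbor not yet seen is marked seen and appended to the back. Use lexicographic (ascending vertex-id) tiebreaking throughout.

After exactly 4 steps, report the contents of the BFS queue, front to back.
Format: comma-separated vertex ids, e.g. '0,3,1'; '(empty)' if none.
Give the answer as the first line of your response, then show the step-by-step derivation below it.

1

step 1: dequeue 2; queue=[3,4]; order=2
step 2: dequeue 3; queue=[4,0]; order=2,3
step 3: dequeue 4; queue=[0,1]; order=2,3,4
step 4: dequeue 0; queue=[1]; order=2,3,4,0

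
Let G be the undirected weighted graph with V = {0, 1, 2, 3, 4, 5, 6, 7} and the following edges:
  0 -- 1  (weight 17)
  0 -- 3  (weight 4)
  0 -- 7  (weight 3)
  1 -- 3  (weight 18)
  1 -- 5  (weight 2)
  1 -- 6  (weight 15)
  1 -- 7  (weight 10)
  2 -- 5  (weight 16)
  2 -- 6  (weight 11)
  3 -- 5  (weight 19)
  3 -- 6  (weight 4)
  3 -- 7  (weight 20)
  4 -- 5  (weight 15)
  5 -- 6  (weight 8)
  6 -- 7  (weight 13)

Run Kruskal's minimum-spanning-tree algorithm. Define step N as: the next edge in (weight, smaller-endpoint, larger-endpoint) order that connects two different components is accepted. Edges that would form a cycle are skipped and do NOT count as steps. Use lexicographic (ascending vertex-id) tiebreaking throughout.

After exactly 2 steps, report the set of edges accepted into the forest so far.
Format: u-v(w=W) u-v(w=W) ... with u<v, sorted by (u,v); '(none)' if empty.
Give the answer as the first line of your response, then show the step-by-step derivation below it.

0-7(w=3) 1-5(w=2)

step 1: add edge 1-5 (w=2); MST = {1-5(w=2)}
step 2: add edge 0-7 (w=3); MST = {0-7(w=3) 1-5(w=2)}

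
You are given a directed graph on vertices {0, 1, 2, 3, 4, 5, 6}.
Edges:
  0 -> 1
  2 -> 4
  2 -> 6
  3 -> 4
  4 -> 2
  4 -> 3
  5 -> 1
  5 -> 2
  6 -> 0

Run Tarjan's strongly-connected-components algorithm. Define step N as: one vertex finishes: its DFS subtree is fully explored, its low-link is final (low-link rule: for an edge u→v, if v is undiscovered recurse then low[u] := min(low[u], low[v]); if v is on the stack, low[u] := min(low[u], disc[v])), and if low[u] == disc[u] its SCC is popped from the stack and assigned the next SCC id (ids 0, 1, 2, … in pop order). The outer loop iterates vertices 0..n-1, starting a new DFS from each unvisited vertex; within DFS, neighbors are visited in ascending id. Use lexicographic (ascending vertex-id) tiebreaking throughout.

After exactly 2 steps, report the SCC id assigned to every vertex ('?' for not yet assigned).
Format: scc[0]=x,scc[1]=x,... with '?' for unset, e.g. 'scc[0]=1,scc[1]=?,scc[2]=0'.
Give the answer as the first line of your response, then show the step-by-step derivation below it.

scc[0]=1,scc[1]=0,scc[2]=?,scc[3]=?,scc[4]=?,scc[5]=?,scc[6]=?

step 1: low=(low[0]=0,low[1]=1,low[2]=?,low[3]=?,low[4]=?,low[5]=?,low[6]=?); scc=(scc[0]=?,scc[1]=0,scc[2]=?,scc[3]=?,scc[4]=?,scc[5]=?,scc[6]=?)
step 2: low=(low[0]=0,low[1]=1,low[2]=?,low[3]=?,low[4]=?,low[5]=?,low[6]=?); scc=(scc[0]=1,scc[1]=0,scc[2]=?,scc[3]=?,scc[4]=?,scc[5]=?,scc[6]=?)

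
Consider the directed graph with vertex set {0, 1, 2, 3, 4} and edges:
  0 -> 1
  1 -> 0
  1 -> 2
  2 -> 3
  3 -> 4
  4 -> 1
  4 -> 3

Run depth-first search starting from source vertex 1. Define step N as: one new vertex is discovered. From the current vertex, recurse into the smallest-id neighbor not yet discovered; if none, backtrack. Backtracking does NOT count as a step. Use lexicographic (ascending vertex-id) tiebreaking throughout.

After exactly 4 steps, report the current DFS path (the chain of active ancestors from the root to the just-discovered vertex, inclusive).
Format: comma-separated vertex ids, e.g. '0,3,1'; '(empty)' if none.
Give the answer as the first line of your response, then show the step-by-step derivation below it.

1,2,3

step 1: discover 1; path=1; order=1
step 2: discover 0; path=1>0; order=1,0
step 3: discover 2; path=1>2; order=1,0,2
step 4: discover 3; path=1>2>3; order=1,0,2,3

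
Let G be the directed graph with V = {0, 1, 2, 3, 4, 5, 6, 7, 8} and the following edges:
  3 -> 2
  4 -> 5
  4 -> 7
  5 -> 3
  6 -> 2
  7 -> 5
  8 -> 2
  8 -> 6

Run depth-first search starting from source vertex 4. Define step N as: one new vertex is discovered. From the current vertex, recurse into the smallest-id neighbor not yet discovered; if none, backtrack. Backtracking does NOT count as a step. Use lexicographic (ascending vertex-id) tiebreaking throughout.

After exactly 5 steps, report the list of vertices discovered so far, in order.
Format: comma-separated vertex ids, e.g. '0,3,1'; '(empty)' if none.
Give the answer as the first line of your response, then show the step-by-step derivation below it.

4,5,3,2,7

step 1: discover 4; path=4; order=4
step 2: discover 5; path=4>5; order=4,5
step 3: discover 3; path=4>5>3; order=4,5,3
step 4: discover 2; path=4>5>3>2; order=4,5,3,2
step 5: discover 7; path=4>7; order=4,5,3,2,7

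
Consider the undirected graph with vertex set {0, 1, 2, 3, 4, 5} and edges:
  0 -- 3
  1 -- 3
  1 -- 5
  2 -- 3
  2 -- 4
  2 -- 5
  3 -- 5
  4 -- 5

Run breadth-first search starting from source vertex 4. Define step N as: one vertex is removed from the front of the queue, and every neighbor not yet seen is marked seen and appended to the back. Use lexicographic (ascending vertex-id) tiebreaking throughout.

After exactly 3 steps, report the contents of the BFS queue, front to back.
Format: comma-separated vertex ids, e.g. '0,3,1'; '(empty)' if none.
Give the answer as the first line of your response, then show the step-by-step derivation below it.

3,1

step 1: dequeue 4; queue=[2,5]; order=4
step 2: dequeue 2; queue=[5,3]; order=4,2
step 3: dequeue 5; queue=[3,1]; order=4,2,5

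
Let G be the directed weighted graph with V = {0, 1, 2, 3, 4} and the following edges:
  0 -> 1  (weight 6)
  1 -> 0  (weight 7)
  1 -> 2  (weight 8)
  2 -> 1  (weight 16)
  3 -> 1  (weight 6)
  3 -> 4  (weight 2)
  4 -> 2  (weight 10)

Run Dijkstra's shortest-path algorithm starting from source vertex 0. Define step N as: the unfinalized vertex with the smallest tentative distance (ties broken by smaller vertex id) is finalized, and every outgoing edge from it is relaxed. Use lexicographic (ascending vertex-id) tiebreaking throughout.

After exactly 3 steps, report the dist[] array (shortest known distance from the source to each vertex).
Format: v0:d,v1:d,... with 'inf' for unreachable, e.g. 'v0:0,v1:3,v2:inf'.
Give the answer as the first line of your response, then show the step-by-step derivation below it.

v0:0,v1:6,v2:14,v3:inf,v4:inf

step 1: dist = v0:0,v1:6,v2:inf,v3:inf,v4:inf
step 2: dist = v0:0,v1:6,v2:14,v3:inf,v4:inf
step 3: dist = v0:0,v1:6,v2:14,v3:inf,v4:inf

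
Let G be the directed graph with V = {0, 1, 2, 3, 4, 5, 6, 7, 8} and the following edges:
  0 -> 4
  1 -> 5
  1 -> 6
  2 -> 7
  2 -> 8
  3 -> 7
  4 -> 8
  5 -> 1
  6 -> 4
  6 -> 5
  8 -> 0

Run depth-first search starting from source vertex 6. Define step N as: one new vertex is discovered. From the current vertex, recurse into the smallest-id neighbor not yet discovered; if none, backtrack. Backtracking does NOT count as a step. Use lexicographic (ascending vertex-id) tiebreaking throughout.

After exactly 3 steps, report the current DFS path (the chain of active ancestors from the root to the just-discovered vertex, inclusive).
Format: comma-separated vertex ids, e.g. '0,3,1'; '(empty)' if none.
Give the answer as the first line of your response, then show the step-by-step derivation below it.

6,4,8

step 1: discover 6; path=6; order=6
step 2: discover 4; path=6>4; order=6,4
step 3: discover 8; path=6>4>8; order=6,4,8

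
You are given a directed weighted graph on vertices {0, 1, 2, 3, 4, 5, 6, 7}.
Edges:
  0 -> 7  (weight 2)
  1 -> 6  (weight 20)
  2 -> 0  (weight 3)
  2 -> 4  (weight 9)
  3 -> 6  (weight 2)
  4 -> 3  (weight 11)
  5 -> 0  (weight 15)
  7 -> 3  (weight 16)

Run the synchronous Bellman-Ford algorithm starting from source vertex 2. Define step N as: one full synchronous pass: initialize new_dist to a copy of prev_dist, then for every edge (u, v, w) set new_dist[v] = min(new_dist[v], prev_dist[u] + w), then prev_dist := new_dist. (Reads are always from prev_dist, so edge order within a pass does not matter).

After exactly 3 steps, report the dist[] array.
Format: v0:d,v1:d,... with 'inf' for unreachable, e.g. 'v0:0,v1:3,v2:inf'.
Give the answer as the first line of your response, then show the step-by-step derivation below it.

v0:3,v1:inf,v2:0,v3:20,v4:9,v5:inf,v6:22,v7:5

step 1: dist = v0:3,v1:inf,v2:0,v3:inf,v4:9,v5:inf,v6:inf,v7:inf
step 2: dist = v0:3,v1:inf,v2:0,v3:20,v4:9,v5:inf,v6:inf,v7:5
step 3: dist = v0:3,v1:inf,v2:0,v3:20,v4:9,v5:inf,v6:22,v7:5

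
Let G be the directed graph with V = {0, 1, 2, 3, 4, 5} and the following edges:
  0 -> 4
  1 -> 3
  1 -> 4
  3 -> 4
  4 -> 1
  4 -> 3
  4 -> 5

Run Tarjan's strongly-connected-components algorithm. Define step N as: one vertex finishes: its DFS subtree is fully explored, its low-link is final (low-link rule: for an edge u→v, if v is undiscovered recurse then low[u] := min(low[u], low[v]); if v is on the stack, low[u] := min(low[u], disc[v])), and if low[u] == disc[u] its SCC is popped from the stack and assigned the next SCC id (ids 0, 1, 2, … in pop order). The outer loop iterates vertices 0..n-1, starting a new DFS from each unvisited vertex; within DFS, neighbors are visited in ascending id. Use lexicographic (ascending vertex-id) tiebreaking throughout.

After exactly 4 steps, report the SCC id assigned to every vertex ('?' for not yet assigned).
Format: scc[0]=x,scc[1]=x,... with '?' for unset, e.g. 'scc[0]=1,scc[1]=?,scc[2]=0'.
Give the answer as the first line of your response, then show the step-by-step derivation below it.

scc[0]=?,scc[1]=1,scc[2]=?,scc[3]=1,scc[4]=1,scc[5]=0

step 1: low=(low[0]=0,low[1]=2,low[2]=?,low[3]=1,low[4]=1,low[5]=?); scc=(scc[0]=?,scc[1]=?,scc[2]=?,scc[3]=?,scc[4]=?,scc[5]=?)
step 2: low=(low[0]=0,low[1]=1,low[2]=?,low[3]=1,low[4]=1,low[5]=?); scc=(scc[0]=?,scc[1]=?,scc[2]=?,scc[3]=?,scc[4]=?,scc[5]=?)
step 3: low=(low[0]=0,low[1]=1,low[2]=?,low[3]=1,low[4]=1,low[5]=4); scc=(scc[0]=?,scc[1]=?,scc[2]=?,scc[3]=?,scc[4]=?,scc[5]=0)
step 4: low=(low[0]=0,low[1]=1,low[2]=?,low[3]=1,low[4]=1,low[5]=4); scc=(scc[0]=?,scc[1]=1,scc[2]=?,scc[3]=1,scc[4]=1,scc[5]=0)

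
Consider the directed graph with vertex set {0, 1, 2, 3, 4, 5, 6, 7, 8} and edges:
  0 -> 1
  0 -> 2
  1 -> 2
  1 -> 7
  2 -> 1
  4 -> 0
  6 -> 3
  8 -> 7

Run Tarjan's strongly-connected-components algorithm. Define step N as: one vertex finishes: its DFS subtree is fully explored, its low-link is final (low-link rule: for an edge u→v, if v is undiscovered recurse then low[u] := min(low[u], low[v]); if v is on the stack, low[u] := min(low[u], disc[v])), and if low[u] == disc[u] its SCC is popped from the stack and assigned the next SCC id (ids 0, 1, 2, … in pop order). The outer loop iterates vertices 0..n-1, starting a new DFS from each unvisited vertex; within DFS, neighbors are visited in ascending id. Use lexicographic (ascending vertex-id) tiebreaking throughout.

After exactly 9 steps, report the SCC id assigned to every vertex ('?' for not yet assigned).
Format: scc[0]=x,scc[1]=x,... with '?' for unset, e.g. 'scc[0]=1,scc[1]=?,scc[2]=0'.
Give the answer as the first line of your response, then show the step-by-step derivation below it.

scc[0]=2,scc[1]=1,scc[2]=1,scc[3]=3,scc[4]=4,scc[5]=5,scc[6]=6,scc[7]=0,scc[8]=7

step 1: low=(low[0]=0,low[1]=1,low[2]=1,low[3]=?,low[4]=?,low[5]=?,low[6]=?,low[7]=?,low[8]=?); scc=(scc[0]=?,scc[1]=?,scc[2]=?,scc[3]=?,scc[4]=?,scc[5]=?,scc[6]=?,scc[7]=?,scc[8]=?)
step 2: low=(low[0]=0,low[1]=1,low[2]=1,low[3]=?,low[4]=?,low[5]=?,low[6]=?,low[7]=3,low[8]=?); scc=(scc[0]=?,scc[1]=?,scc[2]=?,scc[3]=?,scc[4]=?,scc[5]=?,scc[6]=?,scc[7]=0,scc[8]=?)
step 3: low=(low[0]=0,low[1]=1,low[2]=1,low[3]=?,low[4]=?,low[5]=?,low[6]=?,low[7]=3,low[8]=?); scc=(scc[0]=?,scc[1]=1,scc[2]=1,scc[3]=?,scc[4]=?,scc[5]=?,scc[6]=?,scc[7]=0,scc[8]=?)
step 4: low=(low[0]=0,low[1]=1,low[2]=1,low[3]=?,low[4]=?,low[5]=?,low[6]=?,low[7]=3,low[8]=?); scc=(scc[0]=2,scc[1]=1,scc[2]=1,scc[3]=?,scc[4]=?,scc[5]=?,scc[6]=?,scc[7]=0,scc[8]=?)
step 5: low=(low[0]=0,low[1]=1,low[2]=1,low[3]=4,low[4]=?,low[5]=?,low[6]=?,low[7]=3,low[8]=?); scc=(scc[0]=2,scc[1]=1,scc[2]=1,scc[3]=3,scc[4]=?,scc[5]=?,scc[6]=?,scc[7]=0,scc[8]=?)
step 6: low=(low[0]=0,low[1]=1,low[2]=1,low[3]=4,low[4]=5,low[5]=?,low[6]=?,low[7]=3,low[8]=?); scc=(scc[0]=2,scc[1]=1,scc[2]=1,scc[3]=3,scc[4]=4,scc[5]=?,scc[6]=?,scc[7]=0,scc[8]=?)
step 7: low=(low[0]=0,low[1]=1,low[2]=1,low[3]=4,low[4]=5,low[5]=6,low[6]=?,low[7]=3,low[8]=?); scc=(scc[0]=2,scc[1]=1,scc[2]=1,scc[3]=3,scc[4]=4,scc[5]=5,scc[6]=?,scc[7]=0,scc[8]=?)
step 8: low=(low[0]=0,low[1]=1,low[2]=1,low[3]=4,low[4]=5,low[5]=6,low[6]=7,low[7]=3,low[8]=?); scc=(scc[0]=2,scc[1]=1,scc[2]=1,scc[3]=3,scc[4]=4,scc[5]=5,scc[6]=6,scc[7]=0,scc[8]=?)
step 9: low=(low[0]=0,low[1]=1,low[2]=1,low[3]=4,low[4]=5,low[5]=6,low[6]=7,low[7]=3,low[8]=8); scc=(scc[0]=2,scc[1]=1,scc[2]=1,scc[3]=3,scc[4]=4,scc[5]=5,scc[6]=6,scc[7]=0,scc[8]=7)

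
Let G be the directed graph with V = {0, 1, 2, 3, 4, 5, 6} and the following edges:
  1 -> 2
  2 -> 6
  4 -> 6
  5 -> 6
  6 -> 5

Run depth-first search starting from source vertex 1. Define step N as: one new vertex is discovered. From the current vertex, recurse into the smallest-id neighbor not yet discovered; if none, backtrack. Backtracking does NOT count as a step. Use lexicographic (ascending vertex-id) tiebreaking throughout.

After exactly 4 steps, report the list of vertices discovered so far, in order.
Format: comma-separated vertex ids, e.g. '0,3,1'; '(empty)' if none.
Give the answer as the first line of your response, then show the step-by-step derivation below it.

1,2,6,5

step 1: discover 1; path=1; order=1
step 2: discover 2; path=1>2; order=1,2
step 3: discover 6; path=1>2>6; order=1,2,6
step 4: discover 5; path=1>2>6>5; order=1,2,6,5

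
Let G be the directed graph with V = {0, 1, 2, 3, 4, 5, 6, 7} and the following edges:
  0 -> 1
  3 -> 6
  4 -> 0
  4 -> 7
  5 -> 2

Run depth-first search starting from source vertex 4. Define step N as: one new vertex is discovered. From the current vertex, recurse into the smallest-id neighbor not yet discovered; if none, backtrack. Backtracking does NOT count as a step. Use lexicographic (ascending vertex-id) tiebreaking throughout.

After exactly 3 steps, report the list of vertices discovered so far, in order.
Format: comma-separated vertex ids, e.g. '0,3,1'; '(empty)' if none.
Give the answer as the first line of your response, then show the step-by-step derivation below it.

4,0,1

step 1: discover 4; path=4; order=4
step 2: discover 0; path=4>0; order=4,0
step 3: discover 1; path=4>0>1; order=4,0,1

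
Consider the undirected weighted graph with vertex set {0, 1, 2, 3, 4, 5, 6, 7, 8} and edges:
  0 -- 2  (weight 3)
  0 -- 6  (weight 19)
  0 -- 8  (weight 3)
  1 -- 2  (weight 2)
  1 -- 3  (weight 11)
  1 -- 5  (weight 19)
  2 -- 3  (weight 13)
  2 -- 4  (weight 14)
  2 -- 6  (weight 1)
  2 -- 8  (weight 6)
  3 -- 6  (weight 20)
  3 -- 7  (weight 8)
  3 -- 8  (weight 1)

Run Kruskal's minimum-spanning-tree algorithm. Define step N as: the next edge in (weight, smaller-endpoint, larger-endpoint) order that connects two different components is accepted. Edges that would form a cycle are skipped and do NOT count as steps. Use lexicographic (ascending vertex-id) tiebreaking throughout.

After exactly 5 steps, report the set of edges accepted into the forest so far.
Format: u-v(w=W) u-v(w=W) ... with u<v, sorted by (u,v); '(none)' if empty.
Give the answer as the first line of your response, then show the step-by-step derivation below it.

0-2(w=3) 0-8(w=3) 1-2(w=2) 2-6(w=1) 3-8(w=1)

step 1: add edge 2-6 (w=1); MST = {2-6(w=1)}
step 2: add edge 3-8 (w=1); MST = {2-6(w=1) 3-8(w=1)}
step 3: add edge 1-2 (w=2); MST = {1-2(w=2) 2-6(w=1) 3-8(w=1)}
step 4: add edge 0-2 (w=3); MST = {0-2(w=3) 1-2(w=2) 2-6(w=1) 3-8(w=1)}
step 5: add edge 0-8 (w=3); MST = {0-2(w=3) 0-8(w=3) 1-2(w=2) 2-6(w=1) 3-8(w=1)}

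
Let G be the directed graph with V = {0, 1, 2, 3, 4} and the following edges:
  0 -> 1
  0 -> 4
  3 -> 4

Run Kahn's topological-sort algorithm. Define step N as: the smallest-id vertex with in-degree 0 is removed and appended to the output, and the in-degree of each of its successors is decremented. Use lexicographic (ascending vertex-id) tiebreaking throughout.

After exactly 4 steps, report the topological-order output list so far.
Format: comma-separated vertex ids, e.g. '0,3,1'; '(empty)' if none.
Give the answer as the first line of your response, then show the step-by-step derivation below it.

0,1,2,3

step 1: output 0; order=[0]; indeg=(0,0,0,0,1)
step 2: output 1; order=[0,1]; indeg=(0,0,0,0,1)
step 3: output 2; order=[0,1,2]; indeg=(0,0,0,0,1)
step 4: output 3; order=[0,1,2,3]; indeg=(0,0,0,0,0)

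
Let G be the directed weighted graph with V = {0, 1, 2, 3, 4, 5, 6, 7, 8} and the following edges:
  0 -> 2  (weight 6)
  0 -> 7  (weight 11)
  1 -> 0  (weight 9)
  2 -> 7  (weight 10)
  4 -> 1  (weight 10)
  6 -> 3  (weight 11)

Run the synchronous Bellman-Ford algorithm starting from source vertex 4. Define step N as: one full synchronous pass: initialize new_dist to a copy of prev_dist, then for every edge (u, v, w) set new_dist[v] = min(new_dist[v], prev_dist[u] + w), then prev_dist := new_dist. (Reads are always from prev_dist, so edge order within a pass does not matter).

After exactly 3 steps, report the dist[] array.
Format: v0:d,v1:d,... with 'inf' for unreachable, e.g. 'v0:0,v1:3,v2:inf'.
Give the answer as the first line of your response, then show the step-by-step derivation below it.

v0:19,v1:10,v2:25,v3:inf,v4:0,v5:inf,v6:inf,v7:30,v8:inf

step 1: dist = v0:inf,v1:10,v2:inf,v3:inf,v4:0,v5:inf,v6:inf,v7:inf,v8:inf
step 2: dist = v0:19,v1:10,v2:inf,v3:inf,v4:0,v5:inf,v6:inf,v7:inf,v8:inf
step 3: dist = v0:19,v1:10,v2:25,v3:inf,v4:0,v5:inf,v6:inf,v7:30,v8:inf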